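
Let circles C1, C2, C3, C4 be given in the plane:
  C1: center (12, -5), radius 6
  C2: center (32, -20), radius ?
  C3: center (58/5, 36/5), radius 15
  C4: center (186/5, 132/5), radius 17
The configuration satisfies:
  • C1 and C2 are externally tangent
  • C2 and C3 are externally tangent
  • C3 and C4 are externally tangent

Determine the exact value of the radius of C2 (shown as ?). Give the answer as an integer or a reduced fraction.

1. [ext C1·C2]  r_C2² + 12r_C2 − 589 = 0  ⇒  r_C2 = 19 (r>0 drops 1)
2. [ext C2·C3]  r_C2² + 30r_C2 − 931 = 0  ⇒  r_C2 = 19 (r>0 drops 1)

19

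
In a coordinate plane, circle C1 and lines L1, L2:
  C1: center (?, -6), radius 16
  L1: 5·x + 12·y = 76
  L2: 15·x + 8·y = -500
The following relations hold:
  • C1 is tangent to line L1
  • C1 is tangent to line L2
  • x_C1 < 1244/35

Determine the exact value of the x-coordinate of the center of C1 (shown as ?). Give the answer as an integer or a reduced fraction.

-12

1. [C1‖L1]  x_C1² − (296/5)x_C1 − 4272/5 = 0  ⇒  x_C1 = -12 or 356/5
2. [C1‖L2]  x_C1² + (904/15)x_C1 + 2896/5 = 0  ⇒  x_C1 = -724/15 or -12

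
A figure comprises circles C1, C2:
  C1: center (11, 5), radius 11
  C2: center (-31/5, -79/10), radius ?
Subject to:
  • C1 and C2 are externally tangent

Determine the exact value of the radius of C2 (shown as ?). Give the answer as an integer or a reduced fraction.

21/2

1. [ext C1·C2]  r_C2² + 22r_C2 − 1365/4 = 0  ⇒  r_C2 = 21/2 (r>0 drops 1)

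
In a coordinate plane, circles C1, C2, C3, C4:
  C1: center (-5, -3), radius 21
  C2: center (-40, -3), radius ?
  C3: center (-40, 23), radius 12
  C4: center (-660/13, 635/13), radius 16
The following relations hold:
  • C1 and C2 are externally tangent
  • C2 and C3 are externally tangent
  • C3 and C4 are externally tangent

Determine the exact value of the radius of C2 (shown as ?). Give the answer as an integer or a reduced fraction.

14

1. [ext C1·C2]  r_C2² + 42r_C2 − 784 = 0  ⇒  r_C2 = 14 (r>0 drops 1)
2. [ext C2·C3]  r_C2² + 24r_C2 − 532 = 0  ⇒  r_C2 = 14 (r>0 drops 1)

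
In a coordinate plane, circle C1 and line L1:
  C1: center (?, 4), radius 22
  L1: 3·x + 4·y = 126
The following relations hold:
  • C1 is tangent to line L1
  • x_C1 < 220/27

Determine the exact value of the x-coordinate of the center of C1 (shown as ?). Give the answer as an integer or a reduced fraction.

0

1. [C1‖L1]  x_C1² − (220/3)x_C1 = 0  ⇒  x_C1 = 0 or 220/3
2. given x_C1 < 220/27: keep 0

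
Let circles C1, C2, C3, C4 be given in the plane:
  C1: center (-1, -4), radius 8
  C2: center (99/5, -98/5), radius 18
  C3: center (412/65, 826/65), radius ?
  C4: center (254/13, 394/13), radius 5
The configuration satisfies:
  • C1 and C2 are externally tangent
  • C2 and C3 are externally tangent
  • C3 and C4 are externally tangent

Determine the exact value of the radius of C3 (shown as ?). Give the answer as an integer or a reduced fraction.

1. [ext C2·C3]  r_C3² + 36r_C3 − 901 = 0  ⇒  r_C3 = 17 (r>0 drops 1)
2. [ext C3·C4]  r_C3² + 10r_C3 − 459 = 0  ⇒  r_C3 = 17 (r>0 drops 1)

17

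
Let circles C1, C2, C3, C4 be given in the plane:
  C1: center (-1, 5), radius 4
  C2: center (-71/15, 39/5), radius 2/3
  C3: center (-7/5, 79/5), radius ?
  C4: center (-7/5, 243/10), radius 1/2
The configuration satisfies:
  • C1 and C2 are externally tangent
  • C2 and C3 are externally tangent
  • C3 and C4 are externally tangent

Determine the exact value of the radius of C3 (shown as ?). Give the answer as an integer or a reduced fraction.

1. [ext C2·C3]  r_C3² + (4/3)r_C3 − 224/3 = 0  ⇒  r_C3 = 8 (r>0 drops 1)
2. [ext C3·C4]  r_C3² + 1r_C3 − 72 = 0  ⇒  r_C3 = 8 (r>0 drops 1)

8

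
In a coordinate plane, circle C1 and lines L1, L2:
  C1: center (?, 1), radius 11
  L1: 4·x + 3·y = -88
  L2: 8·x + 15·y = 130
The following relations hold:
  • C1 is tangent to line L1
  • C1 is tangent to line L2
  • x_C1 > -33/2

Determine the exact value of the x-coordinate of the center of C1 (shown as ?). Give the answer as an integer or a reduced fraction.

-9

1. [C1‖L1]  x_C1² + (91/2)x_C1 + 657/2 = 0  ⇒  x_C1 = -73/2 or -9
2. [C1‖L2]  x_C1² − (115/4)x_C1 − 1359/4 = 0  ⇒  x_C1 = -9 or 151/4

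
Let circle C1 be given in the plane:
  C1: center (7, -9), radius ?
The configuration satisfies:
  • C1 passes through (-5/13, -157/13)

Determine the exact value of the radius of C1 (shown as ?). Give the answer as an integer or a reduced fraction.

1. [C1∋P]  r_C1² − 64 = 0  ⇒  r_C1 = 8 (r>0 drops 1)

8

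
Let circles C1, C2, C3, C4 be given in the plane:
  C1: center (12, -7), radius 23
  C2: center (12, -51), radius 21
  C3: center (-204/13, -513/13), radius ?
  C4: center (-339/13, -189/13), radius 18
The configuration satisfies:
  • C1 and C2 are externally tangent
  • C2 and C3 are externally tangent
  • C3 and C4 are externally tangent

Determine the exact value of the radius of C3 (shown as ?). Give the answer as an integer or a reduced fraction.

1. [ext C2·C3]  r_C3² + 42r_C3 − 459 = 0  ⇒  r_C3 = 9 (r>0 drops 1)
2. [ext C3·C4]  r_C3² + 36r_C3 − 405 = 0  ⇒  r_C3 = 9 (r>0 drops 1)

9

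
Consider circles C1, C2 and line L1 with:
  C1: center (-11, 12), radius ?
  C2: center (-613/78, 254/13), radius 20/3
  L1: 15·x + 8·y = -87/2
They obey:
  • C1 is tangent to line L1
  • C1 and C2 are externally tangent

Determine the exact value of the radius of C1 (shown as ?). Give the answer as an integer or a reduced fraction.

1. [C1‖L1]  r_C1² − 9/4 = 0  ⇒  r_C1 = 3/2 (r>0 drops 1)
2. [ext C1·C2]  r_C1² + (40/3)r_C1 − 89/4 = 0  ⇒  r_C1 = 3/2 (r>0 drops 1)

3/2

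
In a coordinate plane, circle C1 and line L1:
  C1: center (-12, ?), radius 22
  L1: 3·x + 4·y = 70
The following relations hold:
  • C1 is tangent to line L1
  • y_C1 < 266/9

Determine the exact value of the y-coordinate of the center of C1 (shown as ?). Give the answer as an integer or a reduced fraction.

-1

1. [C1‖L1]  y_C1² − 53y_C1 − 54 = 0  ⇒  y_C1 = -1 or 54
2. given y_C1 < 266/9: keep -1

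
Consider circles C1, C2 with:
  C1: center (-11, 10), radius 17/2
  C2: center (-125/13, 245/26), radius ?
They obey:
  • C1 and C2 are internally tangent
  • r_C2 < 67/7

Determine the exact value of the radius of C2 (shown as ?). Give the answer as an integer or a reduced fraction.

7

1. [int C1,C2]  r_C2² − 17r_C2 + 70 = 0  ⇒  r_C2 = 7 or 10
2. given r_C2 < 67/7: keep 7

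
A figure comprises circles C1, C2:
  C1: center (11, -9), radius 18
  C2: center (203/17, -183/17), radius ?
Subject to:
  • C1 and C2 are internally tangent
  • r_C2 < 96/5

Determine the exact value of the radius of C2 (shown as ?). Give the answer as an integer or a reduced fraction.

1. [int C1,C2]  r_C2² − 36r_C2 + 320 = 0  ⇒  r_C2 = 16 or 20
2. given r_C2 < 96/5: keep 16

16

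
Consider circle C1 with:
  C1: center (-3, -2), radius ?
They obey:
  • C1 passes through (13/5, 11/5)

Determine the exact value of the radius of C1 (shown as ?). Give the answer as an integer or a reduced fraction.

7

1. [C1∋P]  r_C1² − 49 = 0  ⇒  r_C1 = 7 (r>0 drops 1)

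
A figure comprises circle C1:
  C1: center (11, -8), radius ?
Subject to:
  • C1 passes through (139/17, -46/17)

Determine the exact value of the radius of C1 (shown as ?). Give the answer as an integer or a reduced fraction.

6

1. [C1∋P]  r_C1² − 36 = 0  ⇒  r_C1 = 6 (r>0 drops 1)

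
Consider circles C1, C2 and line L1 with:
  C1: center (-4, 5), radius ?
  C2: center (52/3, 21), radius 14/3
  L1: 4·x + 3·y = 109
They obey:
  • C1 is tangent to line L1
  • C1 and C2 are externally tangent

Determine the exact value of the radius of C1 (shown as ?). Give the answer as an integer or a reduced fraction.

1. [C1‖L1]  r_C1² − 484 = 0  ⇒  r_C1 = 22 (r>0 drops 1)
2. [ext C1·C2]  r_C1² + (28/3)r_C1 − 2068/3 = 0  ⇒  r_C1 = 22 (r>0 drops 1)

22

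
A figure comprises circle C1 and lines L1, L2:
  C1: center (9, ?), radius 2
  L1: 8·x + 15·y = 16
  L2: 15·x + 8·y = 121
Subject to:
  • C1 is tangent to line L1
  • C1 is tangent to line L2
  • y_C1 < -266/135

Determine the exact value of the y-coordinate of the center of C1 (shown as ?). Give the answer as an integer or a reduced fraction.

1. [C1‖L1]  y_C1² + (112/15)y_C1 + 44/5 = 0  ⇒  y_C1 = -6 or -22/15
2. [C1‖L2]  y_C1² + (7/2)y_C1 − 15 = 0  ⇒  y_C1 = -6 or 5/2

-6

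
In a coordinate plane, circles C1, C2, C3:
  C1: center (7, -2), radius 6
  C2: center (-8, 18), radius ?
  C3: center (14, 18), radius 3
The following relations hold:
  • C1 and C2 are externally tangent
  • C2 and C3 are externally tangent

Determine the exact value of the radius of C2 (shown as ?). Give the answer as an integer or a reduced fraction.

1. [ext C1·C2]  r_C2² + 12r_C2 − 589 = 0  ⇒  r_C2 = 19 (r>0 drops 1)
2. [ext C2·C3]  r_C2² + 6r_C2 − 475 = 0  ⇒  r_C2 = 19 (r>0 drops 1)

19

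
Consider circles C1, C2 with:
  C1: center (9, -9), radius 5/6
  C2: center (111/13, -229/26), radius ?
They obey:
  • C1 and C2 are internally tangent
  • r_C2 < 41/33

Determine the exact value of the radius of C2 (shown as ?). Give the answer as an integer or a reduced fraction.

1/3

1. [int C1,C2]  r_C2² − (5/3)r_C2 + 4/9 = 0  ⇒  r_C2 = 1/3 or 4/3
2. given r_C2 < 41/33: keep 1/3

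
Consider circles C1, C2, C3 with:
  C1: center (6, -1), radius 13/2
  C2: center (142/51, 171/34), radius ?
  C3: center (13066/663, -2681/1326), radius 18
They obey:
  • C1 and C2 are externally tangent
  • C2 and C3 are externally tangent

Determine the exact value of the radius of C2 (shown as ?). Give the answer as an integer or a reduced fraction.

1/3

1. [ext C1·C2]  r_C2² + 13r_C2 − 40/9 = 0  ⇒  r_C2 = 1/3 (r>0 drops 1)
2. [ext C2·C3]  r_C2² + 36r_C2 − 109/9 = 0  ⇒  r_C2 = 1/3 (r>0 drops 1)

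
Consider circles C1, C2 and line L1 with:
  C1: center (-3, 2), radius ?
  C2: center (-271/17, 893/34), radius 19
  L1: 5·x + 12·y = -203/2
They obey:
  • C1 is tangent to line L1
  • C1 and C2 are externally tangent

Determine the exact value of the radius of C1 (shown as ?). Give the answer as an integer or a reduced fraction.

17/2

1. [C1‖L1]  r_C1² − 289/4 = 0  ⇒  r_C1 = 17/2 (r>0 drops 1)
2. [ext C1·C2]  r_C1² + 38r_C1 − 1581/4 = 0  ⇒  r_C1 = 17/2 (r>0 drops 1)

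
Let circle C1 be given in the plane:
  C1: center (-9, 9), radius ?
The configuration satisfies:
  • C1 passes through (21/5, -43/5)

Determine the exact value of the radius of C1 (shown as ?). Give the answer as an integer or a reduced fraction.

1. [C1∋P]  r_C1² − 484 = 0  ⇒  r_C1 = 22 (r>0 drops 1)

22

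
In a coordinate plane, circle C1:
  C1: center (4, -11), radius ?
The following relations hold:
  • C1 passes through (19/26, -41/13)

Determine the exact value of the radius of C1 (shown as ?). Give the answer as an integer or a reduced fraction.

17/2

1. [C1∋P]  r_C1² − 289/4 = 0  ⇒  r_C1 = 17/2 (r>0 drops 1)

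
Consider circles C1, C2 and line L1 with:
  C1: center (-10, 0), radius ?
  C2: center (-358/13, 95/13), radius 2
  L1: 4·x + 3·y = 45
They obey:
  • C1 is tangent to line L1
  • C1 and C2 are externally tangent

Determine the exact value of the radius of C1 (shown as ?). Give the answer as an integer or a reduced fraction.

1. [C1‖L1]  r_C1² − 289 = 0  ⇒  r_C1 = 17 (r>0 drops 1)
2. [ext C1·C2]  r_C1² + 4r_C1 − 357 = 0  ⇒  r_C1 = 17 (r>0 drops 1)

17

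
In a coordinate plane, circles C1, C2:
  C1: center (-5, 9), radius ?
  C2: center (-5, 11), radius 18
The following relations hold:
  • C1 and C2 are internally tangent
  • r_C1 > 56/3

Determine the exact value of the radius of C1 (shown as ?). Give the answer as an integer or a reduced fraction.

1. [int C1,C2]  r_C1² − 36r_C1 + 320 = 0  ⇒  r_C1 = 16 or 20
2. given r_C1 > 56/3: keep 20

20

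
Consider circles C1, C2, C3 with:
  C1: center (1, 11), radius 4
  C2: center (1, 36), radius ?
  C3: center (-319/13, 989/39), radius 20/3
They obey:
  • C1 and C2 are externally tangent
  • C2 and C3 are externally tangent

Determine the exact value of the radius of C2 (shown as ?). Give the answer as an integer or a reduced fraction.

1. [ext C1·C2]  r_C2² + 8r_C2 − 609 = 0  ⇒  r_C2 = 21 (r>0 drops 1)
2. [ext C2·C3]  r_C2² + (40/3)r_C2 − 721 = 0  ⇒  r_C2 = 21 (r>0 drops 1)

21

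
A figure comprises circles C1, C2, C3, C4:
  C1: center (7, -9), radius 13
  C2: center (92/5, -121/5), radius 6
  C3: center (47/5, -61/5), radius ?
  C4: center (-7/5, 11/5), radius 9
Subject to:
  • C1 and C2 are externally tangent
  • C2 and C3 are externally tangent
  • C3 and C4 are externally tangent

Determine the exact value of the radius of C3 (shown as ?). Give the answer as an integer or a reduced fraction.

9

1. [ext C2·C3]  r_C3² + 12r_C3 − 189 = 0  ⇒  r_C3 = 9 (r>0 drops 1)
2. [ext C3·C4]  r_C3² + 18r_C3 − 243 = 0  ⇒  r_C3 = 9 (r>0 drops 1)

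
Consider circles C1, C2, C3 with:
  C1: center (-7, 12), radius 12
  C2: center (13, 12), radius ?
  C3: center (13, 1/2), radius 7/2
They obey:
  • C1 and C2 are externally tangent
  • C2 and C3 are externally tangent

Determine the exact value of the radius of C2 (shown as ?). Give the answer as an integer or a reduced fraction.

1. [ext C1·C2]  r_C2² + 24r_C2 − 256 = 0  ⇒  r_C2 = 8 (r>0 drops 1)
2. [ext C2·C3]  r_C2² + 7r_C2 − 120 = 0  ⇒  r_C2 = 8 (r>0 drops 1)

8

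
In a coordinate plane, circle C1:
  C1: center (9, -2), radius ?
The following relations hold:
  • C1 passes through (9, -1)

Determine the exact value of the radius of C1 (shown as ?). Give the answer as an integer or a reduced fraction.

1

1. [C1∋P]  r_C1² − 1 = 0  ⇒  r_C1 = 1 (r>0 drops 1)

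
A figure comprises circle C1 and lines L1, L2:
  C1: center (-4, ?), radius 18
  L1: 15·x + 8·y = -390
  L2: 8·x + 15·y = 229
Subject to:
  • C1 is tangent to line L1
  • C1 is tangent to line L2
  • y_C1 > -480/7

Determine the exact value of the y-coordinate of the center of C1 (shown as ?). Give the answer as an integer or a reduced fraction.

1. [C1‖L1]  y_C1² + (165/2)y_C1 + 477/2 = 0  ⇒  y_C1 = -159/2 or -3
2. [C1‖L2]  y_C1² − (174/5)y_C1 − 567/5 = 0  ⇒  y_C1 = -3 or 189/5

-3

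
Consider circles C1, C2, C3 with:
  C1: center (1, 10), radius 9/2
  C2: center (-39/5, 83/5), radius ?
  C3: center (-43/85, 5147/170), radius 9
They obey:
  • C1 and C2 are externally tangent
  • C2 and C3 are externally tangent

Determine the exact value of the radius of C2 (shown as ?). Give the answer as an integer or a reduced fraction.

1. [ext C1·C2]  r_C2² + 9r_C2 − 403/4 = 0  ⇒  r_C2 = 13/2 (r>0 drops 1)
2. [ext C2·C3]  r_C2² + 18r_C2 − 637/4 = 0  ⇒  r_C2 = 13/2 (r>0 drops 1)

13/2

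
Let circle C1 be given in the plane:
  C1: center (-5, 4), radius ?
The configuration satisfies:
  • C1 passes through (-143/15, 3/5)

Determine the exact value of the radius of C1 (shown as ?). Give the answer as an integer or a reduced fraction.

17/3

1. [C1∋P]  r_C1² − 289/9 = 0  ⇒  r_C1 = 17/3 (r>0 drops 1)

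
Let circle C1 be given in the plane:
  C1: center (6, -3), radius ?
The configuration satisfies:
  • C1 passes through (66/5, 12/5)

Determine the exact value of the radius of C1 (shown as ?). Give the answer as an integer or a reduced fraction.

9

1. [C1∋P]  r_C1² − 81 = 0  ⇒  r_C1 = 9 (r>0 drops 1)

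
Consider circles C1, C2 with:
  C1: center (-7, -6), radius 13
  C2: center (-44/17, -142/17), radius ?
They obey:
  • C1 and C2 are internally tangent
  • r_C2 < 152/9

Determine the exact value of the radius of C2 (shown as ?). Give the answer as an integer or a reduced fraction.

1. [int C1,C2]  r_C2² − 26r_C2 + 144 = 0  ⇒  r_C2 = 8 or 18
2. given r_C2 < 152/9: keep 8

8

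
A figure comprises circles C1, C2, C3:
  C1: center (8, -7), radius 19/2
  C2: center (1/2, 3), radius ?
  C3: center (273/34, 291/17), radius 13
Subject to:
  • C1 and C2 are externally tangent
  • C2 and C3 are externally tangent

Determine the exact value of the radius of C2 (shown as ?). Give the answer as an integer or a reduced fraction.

1. [ext C1·C2]  r_C2² + 19r_C2 − 66 = 0  ⇒  r_C2 = 3 (r>0 drops 1)
2. [ext C2·C3]  r_C2² + 26r_C2 − 87 = 0  ⇒  r_C2 = 3 (r>0 drops 1)

3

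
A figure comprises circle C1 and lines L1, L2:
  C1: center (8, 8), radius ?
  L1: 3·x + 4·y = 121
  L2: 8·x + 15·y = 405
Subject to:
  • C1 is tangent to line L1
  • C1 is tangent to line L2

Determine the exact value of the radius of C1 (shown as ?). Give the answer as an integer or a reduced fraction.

1. [C1‖L1]  r_C1² − 169 = 0  ⇒  r_C1 = 13 (r>0 drops 1)
2. [C1‖L2]  r_C1² − 169 = 0  ⇒  r_C1 = 13 (r>0 drops 1)

13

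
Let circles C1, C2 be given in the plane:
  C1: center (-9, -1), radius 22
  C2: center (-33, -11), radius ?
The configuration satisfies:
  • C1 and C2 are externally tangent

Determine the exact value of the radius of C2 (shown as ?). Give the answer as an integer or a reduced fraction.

1. [ext C1·C2]  r_C2² + 44r_C2 − 192 = 0  ⇒  r_C2 = 4 (r>0 drops 1)

4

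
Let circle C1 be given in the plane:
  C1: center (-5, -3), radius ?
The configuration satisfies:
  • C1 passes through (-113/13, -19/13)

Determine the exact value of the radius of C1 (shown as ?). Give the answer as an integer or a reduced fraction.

4

1. [C1∋P]  r_C1² − 16 = 0  ⇒  r_C1 = 4 (r>0 drops 1)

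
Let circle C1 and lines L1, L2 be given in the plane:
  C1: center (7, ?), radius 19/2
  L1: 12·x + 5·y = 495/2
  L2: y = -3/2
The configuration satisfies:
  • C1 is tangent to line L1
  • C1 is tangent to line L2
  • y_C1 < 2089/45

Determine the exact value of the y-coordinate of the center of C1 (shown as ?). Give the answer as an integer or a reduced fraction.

8

1. [C1‖L1]  y_C1² − (327/5)y_C1 + 2296/5 = 0  ⇒  y_C1 = 8 or 287/5
2. [C1‖L2]  y_C1² + 3y_C1 − 88 = 0  ⇒  y_C1 = -11 or 8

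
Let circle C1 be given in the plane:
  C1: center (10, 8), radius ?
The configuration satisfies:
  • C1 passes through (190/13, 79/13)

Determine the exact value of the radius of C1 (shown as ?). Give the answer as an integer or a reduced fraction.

5

1. [C1∋P]  r_C1² − 25 = 0  ⇒  r_C1 = 5 (r>0 drops 1)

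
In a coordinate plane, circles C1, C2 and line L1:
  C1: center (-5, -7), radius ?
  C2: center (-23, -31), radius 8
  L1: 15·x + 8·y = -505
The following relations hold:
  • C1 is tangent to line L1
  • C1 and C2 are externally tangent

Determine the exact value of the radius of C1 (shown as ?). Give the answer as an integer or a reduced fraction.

1. [C1‖L1]  r_C1² − 484 = 0  ⇒  r_C1 = 22 (r>0 drops 1)
2. [ext C1·C2]  r_C1² + 16r_C1 − 836 = 0  ⇒  r_C1 = 22 (r>0 drops 1)

22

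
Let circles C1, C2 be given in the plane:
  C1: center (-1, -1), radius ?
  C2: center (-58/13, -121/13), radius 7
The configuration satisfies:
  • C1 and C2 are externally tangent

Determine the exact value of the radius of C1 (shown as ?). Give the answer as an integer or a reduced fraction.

2

1. [ext C1·C2]  r_C1² + 14r_C1 − 32 = 0  ⇒  r_C1 = 2 (r>0 drops 1)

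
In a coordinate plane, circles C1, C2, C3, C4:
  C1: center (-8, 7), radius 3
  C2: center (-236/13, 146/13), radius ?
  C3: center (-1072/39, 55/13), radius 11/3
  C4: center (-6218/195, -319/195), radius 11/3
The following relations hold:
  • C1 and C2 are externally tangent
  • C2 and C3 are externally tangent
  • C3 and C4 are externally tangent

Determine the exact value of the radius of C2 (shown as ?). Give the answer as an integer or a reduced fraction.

1. [ext C1·C2]  r_C2² + 6r_C2 − 112 = 0  ⇒  r_C2 = 8 (r>0 drops 1)
2. [ext C2·C3]  r_C2² + (22/3)r_C2 − 368/3 = 0  ⇒  r_C2 = 8 (r>0 drops 1)

8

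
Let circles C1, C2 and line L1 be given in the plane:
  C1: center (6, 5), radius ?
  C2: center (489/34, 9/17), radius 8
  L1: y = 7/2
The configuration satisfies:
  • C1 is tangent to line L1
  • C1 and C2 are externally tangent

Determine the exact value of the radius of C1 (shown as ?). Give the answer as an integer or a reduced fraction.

1. [C1‖L1]  r_C1² − 9/4 = 0  ⇒  r_C1 = 3/2 (r>0 drops 1)
2. [ext C1·C2]  r_C1² + 16r_C1 − 105/4 = 0  ⇒  r_C1 = 3/2 (r>0 drops 1)

3/2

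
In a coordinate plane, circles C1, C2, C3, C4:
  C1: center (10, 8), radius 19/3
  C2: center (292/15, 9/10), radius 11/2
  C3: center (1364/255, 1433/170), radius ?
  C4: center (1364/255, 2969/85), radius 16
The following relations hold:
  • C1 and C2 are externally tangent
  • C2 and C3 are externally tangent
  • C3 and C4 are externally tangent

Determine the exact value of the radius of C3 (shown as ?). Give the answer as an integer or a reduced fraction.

1. [ext C2·C3]  r_C3² + 11r_C3 − 903/4 = 0  ⇒  r_C3 = 21/2 (r>0 drops 1)
2. [ext C3·C4]  r_C3² + 32r_C3 − 1785/4 = 0  ⇒  r_C3 = 21/2 (r>0 drops 1)

21/2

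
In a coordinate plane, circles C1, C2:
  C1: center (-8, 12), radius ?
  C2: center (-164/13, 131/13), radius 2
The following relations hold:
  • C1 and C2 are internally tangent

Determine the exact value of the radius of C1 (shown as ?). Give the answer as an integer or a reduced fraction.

7

1. [int C1,C2]  r_C1² − 4r_C1 − 21 = 0  ⇒  r_C1 = 7 (r>0 drops 1)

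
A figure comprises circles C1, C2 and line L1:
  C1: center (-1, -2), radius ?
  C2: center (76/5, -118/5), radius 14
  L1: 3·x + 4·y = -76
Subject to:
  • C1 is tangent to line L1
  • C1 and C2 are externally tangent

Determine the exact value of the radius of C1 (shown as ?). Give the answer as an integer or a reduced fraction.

1. [C1‖L1]  r_C1² − 169 = 0  ⇒  r_C1 = 13 (r>0 drops 1)
2. [ext C1·C2]  r_C1² + 28r_C1 − 533 = 0  ⇒  r_C1 = 13 (r>0 drops 1)

13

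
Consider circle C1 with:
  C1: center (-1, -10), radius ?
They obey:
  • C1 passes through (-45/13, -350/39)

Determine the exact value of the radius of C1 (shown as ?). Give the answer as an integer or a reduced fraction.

1. [C1∋P]  r_C1² − 64/9 = 0  ⇒  r_C1 = 8/3 (r>0 drops 1)

8/3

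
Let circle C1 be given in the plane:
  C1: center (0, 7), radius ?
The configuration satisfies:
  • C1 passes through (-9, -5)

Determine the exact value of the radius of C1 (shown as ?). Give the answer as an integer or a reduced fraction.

1. [C1∋P]  r_C1² − 225 = 0  ⇒  r_C1 = 15 (r>0 drops 1)

15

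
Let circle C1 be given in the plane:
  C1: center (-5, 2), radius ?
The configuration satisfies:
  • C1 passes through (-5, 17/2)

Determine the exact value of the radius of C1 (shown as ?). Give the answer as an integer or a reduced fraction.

13/2

1. [C1∋P]  r_C1² − 169/4 = 0  ⇒  r_C1 = 13/2 (r>0 drops 1)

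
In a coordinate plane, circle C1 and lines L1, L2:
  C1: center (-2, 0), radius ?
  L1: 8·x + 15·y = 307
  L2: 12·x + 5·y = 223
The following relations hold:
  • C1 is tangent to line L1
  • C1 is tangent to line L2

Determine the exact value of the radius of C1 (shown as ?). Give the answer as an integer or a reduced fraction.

19

1. [C1‖L1]  r_C1² − 361 = 0  ⇒  r_C1 = 19 (r>0 drops 1)
2. [C1‖L2]  r_C1² − 361 = 0  ⇒  r_C1 = 19 (r>0 drops 1)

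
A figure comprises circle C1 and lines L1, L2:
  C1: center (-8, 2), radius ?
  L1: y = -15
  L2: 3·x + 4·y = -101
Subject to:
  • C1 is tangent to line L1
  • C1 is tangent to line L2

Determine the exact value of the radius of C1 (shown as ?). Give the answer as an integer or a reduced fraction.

1. [C1‖L1]  r_C1² − 289 = 0  ⇒  r_C1 = 17 (r>0 drops 1)
2. [C1‖L2]  r_C1² − 289 = 0  ⇒  r_C1 = 17 (r>0 drops 1)

17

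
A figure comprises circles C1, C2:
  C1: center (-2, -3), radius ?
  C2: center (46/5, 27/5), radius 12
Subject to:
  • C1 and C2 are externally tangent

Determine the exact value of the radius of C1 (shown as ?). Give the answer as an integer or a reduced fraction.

1. [ext C1·C2]  r_C1² + 24r_C1 − 52 = 0  ⇒  r_C1 = 2 (r>0 drops 1)

2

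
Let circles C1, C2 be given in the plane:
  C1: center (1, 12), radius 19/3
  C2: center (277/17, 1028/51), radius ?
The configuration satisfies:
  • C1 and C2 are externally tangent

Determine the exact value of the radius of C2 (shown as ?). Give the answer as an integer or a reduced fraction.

11

1. [ext C1·C2]  r_C2² + (38/3)r_C2 − 781/3 = 0  ⇒  r_C2 = 11 (r>0 drops 1)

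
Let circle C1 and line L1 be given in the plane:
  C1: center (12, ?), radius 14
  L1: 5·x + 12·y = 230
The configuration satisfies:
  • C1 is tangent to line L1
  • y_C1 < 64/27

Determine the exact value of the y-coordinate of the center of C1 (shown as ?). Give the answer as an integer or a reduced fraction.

1. [C1‖L1]  y_C1² − (85/3)y_C1 − 88/3 = 0  ⇒  y_C1 = -1 or 88/3
2. given y_C1 < 64/27: keep -1

-1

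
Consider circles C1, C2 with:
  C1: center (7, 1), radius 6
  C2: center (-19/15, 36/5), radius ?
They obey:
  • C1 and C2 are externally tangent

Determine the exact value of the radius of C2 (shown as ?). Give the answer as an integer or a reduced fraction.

13/3

1. [ext C1·C2]  r_C2² + 12r_C2 − 637/9 = 0  ⇒  r_C2 = 13/3 (r>0 drops 1)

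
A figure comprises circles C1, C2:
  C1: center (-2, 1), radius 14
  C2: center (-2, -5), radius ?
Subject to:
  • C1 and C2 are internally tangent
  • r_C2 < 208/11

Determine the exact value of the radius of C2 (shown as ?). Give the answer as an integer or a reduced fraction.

1. [int C1,C2]  r_C2² − 28r_C2 + 160 = 0  ⇒  r_C2 = 8 or 20
2. given r_C2 < 208/11: keep 8

8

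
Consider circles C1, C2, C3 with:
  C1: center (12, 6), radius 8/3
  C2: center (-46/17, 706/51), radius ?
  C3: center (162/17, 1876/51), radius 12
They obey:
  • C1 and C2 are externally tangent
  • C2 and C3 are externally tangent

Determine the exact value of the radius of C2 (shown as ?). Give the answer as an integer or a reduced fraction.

1. [ext C1·C2]  r_C2² + (16/3)r_C2 − 812/3 = 0  ⇒  r_C2 = 14 (r>0 drops 1)
2. [ext C2·C3]  r_C2² + 24r_C2 − 532 = 0  ⇒  r_C2 = 14 (r>0 drops 1)

14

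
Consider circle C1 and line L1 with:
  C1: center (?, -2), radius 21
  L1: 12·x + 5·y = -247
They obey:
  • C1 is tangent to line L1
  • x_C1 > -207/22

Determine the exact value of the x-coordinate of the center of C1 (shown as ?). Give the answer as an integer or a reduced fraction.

1. [C1‖L1]  x_C1² + (79/2)x_C1 − 255/2 = 0  ⇒  x_C1 = -85/2 or 3
2. given x_C1 > -207/22: keep 3

3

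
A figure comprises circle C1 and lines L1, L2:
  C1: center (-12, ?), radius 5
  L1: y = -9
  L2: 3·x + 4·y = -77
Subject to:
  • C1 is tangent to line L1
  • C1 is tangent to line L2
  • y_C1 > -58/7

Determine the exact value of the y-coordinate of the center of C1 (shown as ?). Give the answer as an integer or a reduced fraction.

1. [C1‖L1]  y_C1² + 18y_C1 + 56 = 0  ⇒  y_C1 = -14 or -4
2. [C1‖L2]  y_C1² + (41/2)y_C1 + 66 = 0  ⇒  y_C1 = -33/2 or -4

-4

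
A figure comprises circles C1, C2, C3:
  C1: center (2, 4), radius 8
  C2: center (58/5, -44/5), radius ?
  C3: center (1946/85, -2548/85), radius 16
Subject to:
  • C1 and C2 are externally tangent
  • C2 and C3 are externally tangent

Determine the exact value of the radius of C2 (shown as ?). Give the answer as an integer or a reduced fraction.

8

1. [ext C1·C2]  r_C2² + 16r_C2 − 192 = 0  ⇒  r_C2 = 8 (r>0 drops 1)
2. [ext C2·C3]  r_C2² + 32r_C2 − 320 = 0  ⇒  r_C2 = 8 (r>0 drops 1)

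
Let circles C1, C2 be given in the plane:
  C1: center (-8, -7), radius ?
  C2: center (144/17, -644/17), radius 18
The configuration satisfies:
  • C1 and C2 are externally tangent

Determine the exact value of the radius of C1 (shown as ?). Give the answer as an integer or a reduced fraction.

17

1. [ext C1·C2]  r_C1² + 36r_C1 − 901 = 0  ⇒  r_C1 = 17 (r>0 drops 1)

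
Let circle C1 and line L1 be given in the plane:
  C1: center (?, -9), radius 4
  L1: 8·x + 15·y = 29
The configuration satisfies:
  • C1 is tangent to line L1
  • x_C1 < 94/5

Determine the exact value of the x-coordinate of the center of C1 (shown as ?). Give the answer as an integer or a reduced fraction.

1. [C1‖L1]  x_C1² − 41x_C1 + 348 = 0  ⇒  x_C1 = 12 or 29
2. given x_C1 < 94/5: keep 12

12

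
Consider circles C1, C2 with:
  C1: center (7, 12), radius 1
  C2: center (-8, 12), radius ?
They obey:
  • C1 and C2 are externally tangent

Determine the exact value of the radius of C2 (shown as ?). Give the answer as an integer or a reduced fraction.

14

1. [ext C1·C2]  r_C2² + 2r_C2 − 224 = 0  ⇒  r_C2 = 14 (r>0 drops 1)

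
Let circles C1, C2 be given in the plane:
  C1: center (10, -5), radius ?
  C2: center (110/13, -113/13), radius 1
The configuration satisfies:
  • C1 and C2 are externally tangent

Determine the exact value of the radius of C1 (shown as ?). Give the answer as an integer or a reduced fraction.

1. [ext C1·C2]  r_C1² + 2r_C1 − 15 = 0  ⇒  r_C1 = 3 (r>0 drops 1)

3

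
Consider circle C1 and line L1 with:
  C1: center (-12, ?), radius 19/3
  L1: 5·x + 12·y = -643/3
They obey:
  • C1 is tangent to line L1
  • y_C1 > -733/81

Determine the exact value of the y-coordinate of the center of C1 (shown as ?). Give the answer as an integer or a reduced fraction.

1. [C1‖L1]  y_C1² + (463/18)y_C1 + 355/3 = 0  ⇒  y_C1 = -355/18 or -6
2. given y_C1 > -733/81: keep -6

-6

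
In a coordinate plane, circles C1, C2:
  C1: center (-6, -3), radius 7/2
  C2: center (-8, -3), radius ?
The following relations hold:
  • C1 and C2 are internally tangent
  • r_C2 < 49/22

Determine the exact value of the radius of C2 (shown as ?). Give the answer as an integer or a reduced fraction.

1. [int C1,C2]  r_C2² − 7r_C2 + 33/4 = 0  ⇒  r_C2 = 3/2 or 11/2
2. given r_C2 < 49/22: keep 3/2

3/2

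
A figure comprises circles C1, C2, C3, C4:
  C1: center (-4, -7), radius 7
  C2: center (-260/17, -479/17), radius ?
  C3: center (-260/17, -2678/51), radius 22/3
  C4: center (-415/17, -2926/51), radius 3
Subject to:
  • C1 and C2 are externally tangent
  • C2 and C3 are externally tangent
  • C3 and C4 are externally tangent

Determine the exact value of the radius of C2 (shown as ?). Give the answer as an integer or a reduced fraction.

1. [ext C1·C2]  r_C2² + 14r_C2 − 527 = 0  ⇒  r_C2 = 17 (r>0 drops 1)
2. [ext C2·C3]  r_C2² + (44/3)r_C2 − 1615/3 = 0  ⇒  r_C2 = 17 (r>0 drops 1)

17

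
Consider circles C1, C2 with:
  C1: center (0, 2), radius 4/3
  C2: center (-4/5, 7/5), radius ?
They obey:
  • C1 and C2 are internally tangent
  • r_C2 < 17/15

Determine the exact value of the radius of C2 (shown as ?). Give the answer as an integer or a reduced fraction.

1/3

1. [int C1,C2]  r_C2² − (8/3)r_C2 + 7/9 = 0  ⇒  r_C2 = 1/3 or 7/3
2. given r_C2 < 17/15: keep 1/3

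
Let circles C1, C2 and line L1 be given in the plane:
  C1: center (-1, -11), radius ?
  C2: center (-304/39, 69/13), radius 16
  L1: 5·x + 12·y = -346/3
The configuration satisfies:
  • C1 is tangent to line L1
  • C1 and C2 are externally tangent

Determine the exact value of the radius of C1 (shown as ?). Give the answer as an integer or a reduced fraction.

5/3

1. [C1‖L1]  r_C1² − 25/9 = 0  ⇒  r_C1 = 5/3 (r>0 drops 1)
2. [ext C1·C2]  r_C1² + 32r_C1 − 505/9 = 0  ⇒  r_C1 = 5/3 (r>0 drops 1)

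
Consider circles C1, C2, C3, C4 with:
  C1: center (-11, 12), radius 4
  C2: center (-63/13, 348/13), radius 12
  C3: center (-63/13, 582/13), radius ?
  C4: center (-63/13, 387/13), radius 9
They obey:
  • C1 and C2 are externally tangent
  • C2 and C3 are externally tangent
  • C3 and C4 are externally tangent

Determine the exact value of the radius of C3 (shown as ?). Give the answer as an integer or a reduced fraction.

6

1. [ext C2·C3]  r_C3² + 24r_C3 − 180 = 0  ⇒  r_C3 = 6 (r>0 drops 1)
2. [ext C3·C4]  r_C3² + 18r_C3 − 144 = 0  ⇒  r_C3 = 6 (r>0 drops 1)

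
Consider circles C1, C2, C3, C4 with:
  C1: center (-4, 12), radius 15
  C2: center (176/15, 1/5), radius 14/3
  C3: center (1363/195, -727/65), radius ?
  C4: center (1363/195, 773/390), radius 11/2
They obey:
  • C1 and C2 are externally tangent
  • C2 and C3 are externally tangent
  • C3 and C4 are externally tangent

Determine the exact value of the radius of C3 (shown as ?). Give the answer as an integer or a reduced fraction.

1. [ext C2·C3]  r_C3² + (28/3)r_C3 − 391/3 = 0  ⇒  r_C3 = 23/3 (r>0 drops 1)
2. [ext C3·C4]  r_C3² + 11r_C3 − 1288/9 = 0  ⇒  r_C3 = 23/3 (r>0 drops 1)

23/3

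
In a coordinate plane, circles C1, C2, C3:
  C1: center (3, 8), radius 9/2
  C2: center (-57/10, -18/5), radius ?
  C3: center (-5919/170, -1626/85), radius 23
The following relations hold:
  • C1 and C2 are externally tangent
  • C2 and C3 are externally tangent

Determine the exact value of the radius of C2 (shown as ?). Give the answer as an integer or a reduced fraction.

10

1. [ext C1·C2]  r_C2² + 9r_C2 − 190 = 0  ⇒  r_C2 = 10 (r>0 drops 1)
2. [ext C2·C3]  r_C2² + 46r_C2 − 560 = 0  ⇒  r_C2 = 10 (r>0 drops 1)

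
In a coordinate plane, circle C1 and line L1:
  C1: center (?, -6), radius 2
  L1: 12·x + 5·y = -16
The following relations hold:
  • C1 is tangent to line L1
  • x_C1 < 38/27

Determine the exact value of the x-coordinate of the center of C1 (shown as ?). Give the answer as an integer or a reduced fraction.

-1

1. [C1‖L1]  x_C1² − (7/3)x_C1 − 10/3 = 0  ⇒  x_C1 = -1 or 10/3
2. given x_C1 < 38/27: keep -1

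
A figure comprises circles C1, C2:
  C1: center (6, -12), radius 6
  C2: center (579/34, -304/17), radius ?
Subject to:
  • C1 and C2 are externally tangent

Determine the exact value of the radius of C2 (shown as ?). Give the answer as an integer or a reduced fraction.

13/2

1. [ext C1·C2]  r_C2² + 12r_C2 − 481/4 = 0  ⇒  r_C2 = 13/2 (r>0 drops 1)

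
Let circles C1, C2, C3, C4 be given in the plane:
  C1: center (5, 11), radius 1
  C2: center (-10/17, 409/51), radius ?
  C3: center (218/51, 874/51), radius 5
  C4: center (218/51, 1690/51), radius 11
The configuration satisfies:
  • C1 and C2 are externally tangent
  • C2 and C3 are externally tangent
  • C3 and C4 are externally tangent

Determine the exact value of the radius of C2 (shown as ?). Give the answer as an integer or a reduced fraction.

1. [ext C1·C2]  r_C2² + 2r_C2 − 352/9 = 0  ⇒  r_C2 = 16/3 (r>0 drops 1)
2. [ext C2·C3]  r_C2² + 10r_C2 − 736/9 = 0  ⇒  r_C2 = 16/3 (r>0 drops 1)

16/3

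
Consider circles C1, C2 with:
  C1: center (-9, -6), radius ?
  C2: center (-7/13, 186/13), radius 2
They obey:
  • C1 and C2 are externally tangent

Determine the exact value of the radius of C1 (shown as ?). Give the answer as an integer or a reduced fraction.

1. [ext C1·C2]  r_C1² + 4r_C1 − 480 = 0  ⇒  r_C1 = 20 (r>0 drops 1)

20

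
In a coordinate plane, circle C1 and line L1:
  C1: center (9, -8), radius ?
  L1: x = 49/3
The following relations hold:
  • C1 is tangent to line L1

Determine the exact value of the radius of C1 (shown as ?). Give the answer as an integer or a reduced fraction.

1. [C1‖L1]  r_C1² − 484/9 = 0  ⇒  r_C1 = 22/3 (r>0 drops 1)

22/3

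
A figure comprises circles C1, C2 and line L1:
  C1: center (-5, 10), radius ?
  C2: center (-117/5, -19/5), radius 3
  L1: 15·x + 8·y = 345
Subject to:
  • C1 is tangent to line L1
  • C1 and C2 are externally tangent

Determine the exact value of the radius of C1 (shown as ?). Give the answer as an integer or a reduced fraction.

1. [C1‖L1]  r_C1² − 400 = 0  ⇒  r_C1 = 20 (r>0 drops 1)
2. [ext C1·C2]  r_C1² + 6r_C1 − 520 = 0  ⇒  r_C1 = 20 (r>0 drops 1)

20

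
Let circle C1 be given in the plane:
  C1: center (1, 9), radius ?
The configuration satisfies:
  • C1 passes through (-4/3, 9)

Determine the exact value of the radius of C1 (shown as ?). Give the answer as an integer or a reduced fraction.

1. [C1∋P]  r_C1² − 49/9 = 0  ⇒  r_C1 = 7/3 (r>0 drops 1)

7/3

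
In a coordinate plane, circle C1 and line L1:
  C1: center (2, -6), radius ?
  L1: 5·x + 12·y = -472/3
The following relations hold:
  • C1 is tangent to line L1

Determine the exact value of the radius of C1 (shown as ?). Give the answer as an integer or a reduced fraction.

22/3

1. [C1‖L1]  r_C1² − 484/9 = 0  ⇒  r_C1 = 22/3 (r>0 drops 1)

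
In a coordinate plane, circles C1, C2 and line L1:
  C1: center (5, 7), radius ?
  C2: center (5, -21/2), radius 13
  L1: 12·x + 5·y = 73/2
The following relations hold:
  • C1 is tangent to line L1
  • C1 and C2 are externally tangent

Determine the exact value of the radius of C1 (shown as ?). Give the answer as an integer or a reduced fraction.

9/2

1. [C1‖L1]  r_C1² − 81/4 = 0  ⇒  r_C1 = 9/2 (r>0 drops 1)
2. [ext C1·C2]  r_C1² + 26r_C1 − 549/4 = 0  ⇒  r_C1 = 9/2 (r>0 drops 1)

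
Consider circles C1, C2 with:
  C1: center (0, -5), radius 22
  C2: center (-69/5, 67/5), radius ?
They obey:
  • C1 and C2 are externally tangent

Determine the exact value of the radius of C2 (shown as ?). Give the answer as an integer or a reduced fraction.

1

1. [ext C1·C2]  r_C2² + 44r_C2 − 45 = 0  ⇒  r_C2 = 1 (r>0 drops 1)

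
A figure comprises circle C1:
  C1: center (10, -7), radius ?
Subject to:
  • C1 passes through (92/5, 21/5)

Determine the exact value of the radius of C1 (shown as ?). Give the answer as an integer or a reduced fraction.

14

1. [C1∋P]  r_C1² − 196 = 0  ⇒  r_C1 = 14 (r>0 drops 1)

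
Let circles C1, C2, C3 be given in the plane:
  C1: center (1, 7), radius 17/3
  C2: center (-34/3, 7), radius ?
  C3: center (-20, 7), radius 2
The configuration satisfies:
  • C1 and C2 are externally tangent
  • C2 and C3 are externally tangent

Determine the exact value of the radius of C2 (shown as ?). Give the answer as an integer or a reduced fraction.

20/3

1. [ext C1·C2]  r_C2² + (34/3)r_C2 − 120 = 0  ⇒  r_C2 = 20/3 (r>0 drops 1)
2. [ext C2·C3]  r_C2² + 4r_C2 − 640/9 = 0  ⇒  r_C2 = 20/3 (r>0 drops 1)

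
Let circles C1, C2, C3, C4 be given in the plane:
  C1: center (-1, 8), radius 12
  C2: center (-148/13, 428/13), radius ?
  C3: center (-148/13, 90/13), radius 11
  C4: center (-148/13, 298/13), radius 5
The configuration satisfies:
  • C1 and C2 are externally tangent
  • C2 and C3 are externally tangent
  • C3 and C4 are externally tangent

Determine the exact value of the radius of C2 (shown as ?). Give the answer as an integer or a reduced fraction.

15

1. [ext C1·C2]  r_C2² + 24r_C2 − 585 = 0  ⇒  r_C2 = 15 (r>0 drops 1)
2. [ext C2·C3]  r_C2² + 22r_C2 − 555 = 0  ⇒  r_C2 = 15 (r>0 drops 1)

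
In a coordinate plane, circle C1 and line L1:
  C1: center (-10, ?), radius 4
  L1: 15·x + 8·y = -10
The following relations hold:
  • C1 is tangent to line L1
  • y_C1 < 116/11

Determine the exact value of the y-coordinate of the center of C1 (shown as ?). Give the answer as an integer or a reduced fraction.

1. [C1‖L1]  y_C1² − 35y_C1 + 234 = 0  ⇒  y_C1 = 9 or 26
2. given y_C1 < 116/11: keep 9

9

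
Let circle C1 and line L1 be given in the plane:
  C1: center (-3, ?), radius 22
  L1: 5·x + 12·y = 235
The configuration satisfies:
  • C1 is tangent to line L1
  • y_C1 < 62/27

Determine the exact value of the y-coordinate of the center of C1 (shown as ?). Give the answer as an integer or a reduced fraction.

1. [C1‖L1]  y_C1² − (125/3)y_C1 − 134 = 0  ⇒  y_C1 = -3 or 134/3
2. given y_C1 < 62/27: keep -3

-3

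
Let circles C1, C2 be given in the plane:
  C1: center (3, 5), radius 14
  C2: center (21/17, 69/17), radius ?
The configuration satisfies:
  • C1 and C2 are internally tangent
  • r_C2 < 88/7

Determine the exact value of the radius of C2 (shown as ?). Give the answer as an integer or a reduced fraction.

12

1. [int C1,C2]  r_C2² − 28r_C2 + 192 = 0  ⇒  r_C2 = 12 or 16
2. given r_C2 < 88/7: keep 12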